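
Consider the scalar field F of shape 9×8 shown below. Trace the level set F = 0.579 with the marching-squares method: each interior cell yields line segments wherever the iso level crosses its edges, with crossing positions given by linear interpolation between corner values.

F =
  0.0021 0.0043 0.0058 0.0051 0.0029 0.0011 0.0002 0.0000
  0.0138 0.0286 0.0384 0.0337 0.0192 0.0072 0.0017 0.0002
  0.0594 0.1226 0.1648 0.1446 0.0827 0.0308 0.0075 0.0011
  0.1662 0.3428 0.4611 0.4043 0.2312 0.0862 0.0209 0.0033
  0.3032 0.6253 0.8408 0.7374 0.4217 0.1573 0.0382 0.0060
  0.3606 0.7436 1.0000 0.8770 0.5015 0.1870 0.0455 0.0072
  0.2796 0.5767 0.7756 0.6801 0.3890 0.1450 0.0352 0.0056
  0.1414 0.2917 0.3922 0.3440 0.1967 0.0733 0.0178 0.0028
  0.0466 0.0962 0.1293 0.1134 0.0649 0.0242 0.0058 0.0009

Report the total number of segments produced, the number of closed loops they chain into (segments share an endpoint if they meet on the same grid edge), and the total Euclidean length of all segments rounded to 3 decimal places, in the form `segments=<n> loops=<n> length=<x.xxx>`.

segments=12 loops=1 length=9.928

cell (3,0): code 0100 → (3.836,1.000)–(4.000,0.856)
cell (3,1): code 1100 → (3.311,2.000)–(3.836,1.000)
cell (3,2): code 1100 → (3.524,3.000)–(3.311,2.000)
cell (3,3): code 1000 → (4.000,3.502)–(3.524,3.000)
cell (4,0): code 0110 → (4.000,0.856)–(5.000,0.570)
cell (4,3): code 1001 → (5.000,3.794)–(4.000,3.502)
cell (5,0): code 0010 → (5.000,0.570)–(5.986,1.000)
cell (5,1): code 0111 → (5.986,1.000)–(6.000,1.012)
cell (5,3): code 1001 → (6.000,3.347)–(5.000,3.794)
cell (6,1): code 0010 → (6.000,1.012)–(6.513,2.000)
cell (6,2): code 0011 → (6.513,2.000)–(6.301,3.000)
cell (6,3): code 0001 → (6.301,3.000)–(6.000,3.347)
total: 12 segments, chained into 1 closed loop(s), length Σ = 9.927519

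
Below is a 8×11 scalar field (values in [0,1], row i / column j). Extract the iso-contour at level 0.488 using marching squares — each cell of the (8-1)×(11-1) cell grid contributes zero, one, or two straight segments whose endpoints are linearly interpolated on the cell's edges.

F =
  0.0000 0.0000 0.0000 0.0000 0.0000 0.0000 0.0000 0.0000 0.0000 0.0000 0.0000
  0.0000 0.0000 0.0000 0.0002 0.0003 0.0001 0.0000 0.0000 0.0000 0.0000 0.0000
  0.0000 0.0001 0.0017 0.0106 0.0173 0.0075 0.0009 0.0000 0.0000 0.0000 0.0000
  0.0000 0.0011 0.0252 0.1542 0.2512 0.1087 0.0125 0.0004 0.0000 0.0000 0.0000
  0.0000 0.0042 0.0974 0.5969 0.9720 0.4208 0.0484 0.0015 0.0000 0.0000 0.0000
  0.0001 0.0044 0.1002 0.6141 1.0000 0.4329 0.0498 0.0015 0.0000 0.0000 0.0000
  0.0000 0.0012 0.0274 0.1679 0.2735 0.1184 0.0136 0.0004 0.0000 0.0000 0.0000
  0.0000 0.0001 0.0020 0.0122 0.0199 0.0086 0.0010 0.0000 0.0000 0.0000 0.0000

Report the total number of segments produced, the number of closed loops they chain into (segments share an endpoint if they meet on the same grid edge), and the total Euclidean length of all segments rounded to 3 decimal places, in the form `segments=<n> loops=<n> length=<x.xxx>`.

cell (3,2): code 0100 → (3.754,3.000)–(4.000,2.782)
cell (3,3): code 1100 → (3.329,4.000)–(3.754,3.000)
cell (3,4): code 1000 → (4.000,4.878)–(3.329,4.000)
cell (4,2): code 0110 → (4.000,2.782)–(5.000,2.755)
cell (4,4): code 1001 → (5.000,4.903)–(4.000,4.878)
cell (5,2): code 0010 → (5.000,2.755)–(5.283,3.000)
cell (5,3): code 0011 → (5.283,3.000)–(5.705,4.000)
cell (5,4): code 0001 → (5.705,4.000)–(5.000,4.903)
total: 8 segments, chained into 1 closed loop(s), length Σ = 7.126591

segments=8 loops=1 length=7.127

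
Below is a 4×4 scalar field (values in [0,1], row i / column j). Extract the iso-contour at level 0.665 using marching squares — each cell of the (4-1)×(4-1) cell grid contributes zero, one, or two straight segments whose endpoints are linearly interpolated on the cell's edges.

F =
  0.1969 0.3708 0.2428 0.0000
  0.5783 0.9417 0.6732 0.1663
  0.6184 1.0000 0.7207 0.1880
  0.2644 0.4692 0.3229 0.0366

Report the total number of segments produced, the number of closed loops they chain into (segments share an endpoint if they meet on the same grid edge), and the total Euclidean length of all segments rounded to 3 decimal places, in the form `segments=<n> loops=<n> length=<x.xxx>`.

cell (0,0): code 0100 → (0.515,1.000)–(1.000,0.239)
cell (0,1): code 1100 → (0.981,2.000)–(0.515,1.000)
cell (0,2): code 1000 → (1.000,2.016)–(0.981,2.000)
cell (1,0): code 0110 → (1.000,0.239)–(2.000,0.122)
cell (1,2): code 1001 → (2.000,2.105)–(1.000,2.016)
cell (2,0): code 0010 → (2.000,0.122)–(2.631,1.000)
cell (2,1): code 0011 → (2.631,1.000)–(2.140,2.000)
cell (2,2): code 0001 → (2.140,2.000)–(2.000,2.105)
total: 8 segments, chained into 1 closed loop(s), length Σ = 6.411366

segments=8 loops=1 length=6.411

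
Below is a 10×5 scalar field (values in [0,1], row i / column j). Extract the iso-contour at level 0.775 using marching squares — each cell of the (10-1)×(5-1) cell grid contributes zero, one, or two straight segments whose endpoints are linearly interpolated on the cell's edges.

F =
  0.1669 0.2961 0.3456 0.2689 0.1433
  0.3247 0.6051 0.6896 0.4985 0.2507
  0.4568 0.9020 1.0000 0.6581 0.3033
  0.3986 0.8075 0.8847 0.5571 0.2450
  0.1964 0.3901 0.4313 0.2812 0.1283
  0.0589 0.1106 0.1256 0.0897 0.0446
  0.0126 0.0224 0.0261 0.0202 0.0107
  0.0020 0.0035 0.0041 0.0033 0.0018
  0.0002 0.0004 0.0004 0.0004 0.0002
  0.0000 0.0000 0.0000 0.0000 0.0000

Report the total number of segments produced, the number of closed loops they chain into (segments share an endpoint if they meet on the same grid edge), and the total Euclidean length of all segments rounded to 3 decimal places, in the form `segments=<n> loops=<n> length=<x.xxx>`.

cell (1,0): code 0100 → (1.572,1.000)–(2.000,0.715)
cell (1,1): code 1100 → (1.275,2.000)–(1.572,1.000)
cell (1,2): code 1000 → (2.000,2.658)–(1.275,2.000)
cell (2,0): code 0110 → (2.000,0.715)–(3.000,0.921)
cell (2,2): code 1001 → (3.000,2.335)–(2.000,2.658)
cell (3,0): code 0010 → (3.000,0.921)–(3.078,1.000)
cell (3,1): code 0011 → (3.078,1.000)–(3.242,2.000)
cell (3,2): code 0001 → (3.242,2.000)–(3.000,2.335)
total: 8 segments, chained into 1 closed loop(s), length Σ = 6.146049

segments=8 loops=1 length=6.146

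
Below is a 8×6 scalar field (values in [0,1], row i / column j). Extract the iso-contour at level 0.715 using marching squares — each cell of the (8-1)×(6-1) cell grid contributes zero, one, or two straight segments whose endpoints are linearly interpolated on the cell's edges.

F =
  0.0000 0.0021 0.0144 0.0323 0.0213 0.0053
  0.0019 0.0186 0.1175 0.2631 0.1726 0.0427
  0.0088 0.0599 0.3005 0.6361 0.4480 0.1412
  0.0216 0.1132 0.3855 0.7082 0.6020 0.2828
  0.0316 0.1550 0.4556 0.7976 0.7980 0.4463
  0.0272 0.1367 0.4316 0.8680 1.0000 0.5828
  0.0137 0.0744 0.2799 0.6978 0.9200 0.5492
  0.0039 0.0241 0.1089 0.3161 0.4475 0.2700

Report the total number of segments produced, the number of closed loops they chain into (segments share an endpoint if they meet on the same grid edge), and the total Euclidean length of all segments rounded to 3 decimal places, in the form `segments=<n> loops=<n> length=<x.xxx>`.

cell (3,2): code 0100 → (3.076,3.000)–(4.000,2.758)
cell (3,3): code 1100 → (3.577,4.000)–(3.076,3.000)
cell (3,4): code 1000 → (4.000,4.236)–(3.577,4.000)
cell (4,2): code 0110 → (4.000,2.758)–(5.000,2.649)
cell (4,4): code 1001 → (5.000,4.683)–(4.000,4.236)
cell (5,2): code 0010 → (5.000,2.649)–(5.899,3.000)
cell (5,3): code 0111 → (5.899,3.000)–(6.000,3.077)
cell (5,4): code 1001 → (6.000,4.553)–(5.000,4.683)
cell (6,3): code 0010 → (6.000,3.077)–(6.434,4.000)
cell (6,4): code 0001 → (6.434,4.000)–(6.000,4.553)
total: 10 segments, chained into 1 closed loop(s), length Σ = 8.482283

segments=10 loops=1 length=8.482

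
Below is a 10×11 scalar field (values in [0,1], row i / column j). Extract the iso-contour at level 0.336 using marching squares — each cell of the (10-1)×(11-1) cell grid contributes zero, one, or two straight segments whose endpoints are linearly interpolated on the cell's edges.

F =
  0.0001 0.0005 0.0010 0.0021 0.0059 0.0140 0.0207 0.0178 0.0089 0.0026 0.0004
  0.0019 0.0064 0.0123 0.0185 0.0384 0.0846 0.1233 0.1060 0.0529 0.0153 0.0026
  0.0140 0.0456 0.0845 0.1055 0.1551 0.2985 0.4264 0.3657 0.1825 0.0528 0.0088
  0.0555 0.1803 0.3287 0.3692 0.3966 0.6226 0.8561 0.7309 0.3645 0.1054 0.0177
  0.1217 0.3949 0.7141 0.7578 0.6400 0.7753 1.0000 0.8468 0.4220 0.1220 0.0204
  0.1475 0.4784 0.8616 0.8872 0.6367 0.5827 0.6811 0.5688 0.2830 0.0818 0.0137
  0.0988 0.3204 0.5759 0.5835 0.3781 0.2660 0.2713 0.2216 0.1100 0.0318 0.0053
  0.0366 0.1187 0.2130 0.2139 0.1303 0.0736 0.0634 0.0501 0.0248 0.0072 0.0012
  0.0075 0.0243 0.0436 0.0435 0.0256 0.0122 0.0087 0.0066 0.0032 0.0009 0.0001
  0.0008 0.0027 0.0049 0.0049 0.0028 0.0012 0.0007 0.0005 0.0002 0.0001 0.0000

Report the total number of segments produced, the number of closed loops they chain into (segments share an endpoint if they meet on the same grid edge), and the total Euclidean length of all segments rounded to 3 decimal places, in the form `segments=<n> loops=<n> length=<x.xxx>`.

segments=26 loops=1 length=20.125

cell (1,5): code 0100 → (1.702,6.000)–(2.000,5.293)
cell (1,6): code 1100 → (1.886,7.000)–(1.702,6.000)
cell (1,7): code 1000 → (2.000,7.162)–(1.886,7.000)
cell (2,2): code 0100 → (2.874,3.000)–(3.000,2.180)
cell (2,3): code 1100 → (2.749,4.000)–(2.874,3.000)
cell (2,4): code 1100 → (2.116,5.000)–(2.749,4.000)
cell (2,5): code 1110 → (2.000,5.293)–(2.116,5.000)
cell (2,7): code 1101 → (2.843,8.000)–(2.000,7.162)
cell (2,8): code 1000 → (3.000,8.110)–(2.843,8.000)
cell (3,0): code 0100 → (3.726,1.000)–(4.000,0.784)
cell (3,1): code 1100 → (3.019,2.000)–(3.726,1.000)
cell (3,2): code 1110 → (3.000,2.180)–(3.019,2.000)
cell (3,8): code 1001 → (4.000,8.287)–(3.000,8.110)
cell (4,0): code 0110 → (4.000,0.784)–(5.000,0.570)
cell (4,7): code 1011 → (5.000,7.815)–(4.619,8.000)
cell (4,8): code 0001 → (4.619,8.000)–(4.000,8.287)
cell (5,0): code 0010 → (5.000,0.570)–(5.901,1.000)
cell (5,1): code 0111 → (5.901,1.000)–(6.000,1.061)
cell (5,4): code 1011 → (6.000,4.376)–(5.779,5.000)
cell (5,5): code 0011 → (5.779,5.000)–(5.842,6.000)
cell (5,6): code 0011 → (5.842,6.000)–(5.671,7.000)
cell (5,7): code 0001 → (5.671,7.000)–(5.000,7.815)
cell (6,1): code 0010 → (6.000,1.061)–(6.661,2.000)
cell (6,2): code 0011 → (6.661,2.000)–(6.670,3.000)
cell (6,3): code 0011 → (6.670,3.000)–(6.170,4.000)
cell (6,4): code 0001 → (6.170,4.000)–(6.000,4.376)
total: 26 segments, chained into 1 closed loop(s), length Σ = 20.124805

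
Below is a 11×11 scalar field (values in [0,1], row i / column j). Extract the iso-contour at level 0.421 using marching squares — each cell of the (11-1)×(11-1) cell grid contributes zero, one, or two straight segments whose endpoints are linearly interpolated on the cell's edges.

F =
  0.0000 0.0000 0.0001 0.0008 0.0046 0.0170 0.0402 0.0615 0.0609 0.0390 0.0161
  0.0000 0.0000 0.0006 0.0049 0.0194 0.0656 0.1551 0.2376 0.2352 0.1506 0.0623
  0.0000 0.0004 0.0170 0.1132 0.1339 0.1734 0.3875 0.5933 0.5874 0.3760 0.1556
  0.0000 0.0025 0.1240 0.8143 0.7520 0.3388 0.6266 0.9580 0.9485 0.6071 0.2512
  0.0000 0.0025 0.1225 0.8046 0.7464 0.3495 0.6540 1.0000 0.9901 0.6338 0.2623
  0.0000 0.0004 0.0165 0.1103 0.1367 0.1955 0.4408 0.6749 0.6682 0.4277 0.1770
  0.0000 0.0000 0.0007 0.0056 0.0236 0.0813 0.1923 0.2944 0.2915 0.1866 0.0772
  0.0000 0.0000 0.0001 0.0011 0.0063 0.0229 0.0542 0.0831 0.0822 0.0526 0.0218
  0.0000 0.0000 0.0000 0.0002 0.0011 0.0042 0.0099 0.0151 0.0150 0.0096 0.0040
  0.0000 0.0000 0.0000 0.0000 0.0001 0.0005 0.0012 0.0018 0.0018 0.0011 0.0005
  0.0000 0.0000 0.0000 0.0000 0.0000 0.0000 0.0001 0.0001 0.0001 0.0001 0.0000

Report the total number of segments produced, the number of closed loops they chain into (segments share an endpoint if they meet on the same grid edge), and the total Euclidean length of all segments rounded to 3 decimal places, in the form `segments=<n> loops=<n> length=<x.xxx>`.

cell (1,6): code 0100 → (1.516,7.000)–(2.000,6.163)
cell (1,7): code 1100 → (1.528,8.000)–(1.516,7.000)
cell (1,8): code 1000 → (2.000,8.787)–(1.528,8.000)
cell (2,2): code 0100 → (2.439,3.000)–(3.000,2.430)
cell (2,3): code 1100 → (2.464,4.000)–(2.439,3.000)
cell (2,4): code 1000 → (3.000,4.801)–(2.464,4.000)
cell (2,5): code 0100 → (2.140,6.000)–(3.000,5.286)
cell (2,6): code 1110 → (2.000,6.163)–(2.140,6.000)
cell (2,8): code 1101 → (2.195,9.000)–(2.000,8.787)
cell (2,9): code 1000 → (3.000,9.523)–(2.195,9.000)
cell (3,2): code 0110 → (3.000,2.430)–(4.000,2.438)
cell (3,4): code 1001 → (4.000,4.820)–(3.000,4.801)
cell (3,5): code 0110 → (3.000,5.286)–(4.000,5.235)
cell (3,9): code 1001 → (4.000,9.573)–(3.000,9.523)
cell (4,2): code 0010 → (4.000,2.438)–(4.552,3.000)
cell (4,3): code 0011 → (4.552,3.000)–(4.534,4.000)
cell (4,4): code 0001 → (4.534,4.000)–(4.000,4.820)
cell (4,5): code 0110 → (4.000,5.235)–(5.000,5.919)
cell (4,9): code 1001 → (5.000,9.027)–(4.000,9.573)
cell (5,5): code 0010 → (5.000,5.919)–(5.080,6.000)
cell (5,6): code 0011 → (5.080,6.000)–(5.667,7.000)
cell (5,7): code 0011 → (5.667,7.000)–(5.656,8.000)
cell (5,8): code 0011 → (5.656,8.000)–(5.028,9.000)
cell (5,9): code 0001 → (5.028,9.000)–(5.000,9.027)
total: 24 segments, chained into 2 closed loop(s), length Σ = 20.843907

segments=24 loops=2 length=20.844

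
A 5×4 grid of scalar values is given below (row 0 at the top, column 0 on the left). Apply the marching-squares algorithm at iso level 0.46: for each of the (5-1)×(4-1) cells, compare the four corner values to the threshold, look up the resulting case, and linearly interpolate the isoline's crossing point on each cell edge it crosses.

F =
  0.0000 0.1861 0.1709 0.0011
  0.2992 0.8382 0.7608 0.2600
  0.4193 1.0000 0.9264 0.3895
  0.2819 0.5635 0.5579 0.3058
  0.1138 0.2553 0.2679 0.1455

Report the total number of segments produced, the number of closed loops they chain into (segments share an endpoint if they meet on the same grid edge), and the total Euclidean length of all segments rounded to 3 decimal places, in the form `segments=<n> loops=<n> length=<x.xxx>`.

cell (0,0): code 0100 → (0.420,1.000)–(1.000,0.298)
cell (0,1): code 1100 → (0.490,2.000)–(0.420,1.000)
cell (0,2): code 1000 → (1.000,2.601)–(0.490,2.000)
cell (1,0): code 0110 → (1.000,0.298)–(2.000,0.070)
cell (1,2): code 1001 → (2.000,2.869)–(1.000,2.601)
cell (2,0): code 0110 → (2.000,0.070)–(3.000,0.632)
cell (2,2): code 1001 → (3.000,2.388)–(2.000,2.869)
cell (3,0): code 0010 → (3.000,0.632)–(3.336,1.000)
cell (3,1): code 0011 → (3.336,1.000)–(3.338,2.000)
cell (3,2): code 0001 → (3.338,2.000)–(3.000,2.388)
total: 10 segments, chained into 1 closed loop(s), length Σ = 9.030791

segments=10 loops=1 length=9.031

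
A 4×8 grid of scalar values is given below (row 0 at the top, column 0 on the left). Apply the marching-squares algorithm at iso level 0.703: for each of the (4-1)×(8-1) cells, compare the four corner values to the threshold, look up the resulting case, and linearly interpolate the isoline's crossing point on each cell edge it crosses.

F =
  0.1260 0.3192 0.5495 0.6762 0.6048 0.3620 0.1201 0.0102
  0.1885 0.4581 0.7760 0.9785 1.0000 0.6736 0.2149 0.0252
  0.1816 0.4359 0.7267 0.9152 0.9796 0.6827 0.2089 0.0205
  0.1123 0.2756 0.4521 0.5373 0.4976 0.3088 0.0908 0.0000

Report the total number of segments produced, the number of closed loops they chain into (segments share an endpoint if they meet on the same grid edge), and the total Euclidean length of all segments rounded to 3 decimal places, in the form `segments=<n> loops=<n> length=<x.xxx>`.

cell (0,1): code 0100 → (0.678,2.000)–(1.000,1.770)
cell (0,2): code 1100 → (0.089,3.000)–(0.678,2.000)
cell (0,3): code 1100 → (0.248,4.000)–(0.089,3.000)
cell (0,4): code 1000 → (1.000,4.910)–(0.248,4.000)
cell (1,1): code 0110 → (1.000,1.770)–(2.000,1.919)
cell (1,4): code 1001 → (2.000,4.932)–(1.000,4.910)
cell (2,1): code 0010 → (2.000,1.919)–(2.086,2.000)
cell (2,2): code 0011 → (2.086,2.000)–(2.562,3.000)
cell (2,3): code 0011 → (2.562,3.000)–(2.574,4.000)
cell (2,4): code 0001 → (2.574,4.000)–(2.000,4.932)
total: 10 segments, chained into 1 closed loop(s), length Σ = 9.080455

segments=10 loops=1 length=9.080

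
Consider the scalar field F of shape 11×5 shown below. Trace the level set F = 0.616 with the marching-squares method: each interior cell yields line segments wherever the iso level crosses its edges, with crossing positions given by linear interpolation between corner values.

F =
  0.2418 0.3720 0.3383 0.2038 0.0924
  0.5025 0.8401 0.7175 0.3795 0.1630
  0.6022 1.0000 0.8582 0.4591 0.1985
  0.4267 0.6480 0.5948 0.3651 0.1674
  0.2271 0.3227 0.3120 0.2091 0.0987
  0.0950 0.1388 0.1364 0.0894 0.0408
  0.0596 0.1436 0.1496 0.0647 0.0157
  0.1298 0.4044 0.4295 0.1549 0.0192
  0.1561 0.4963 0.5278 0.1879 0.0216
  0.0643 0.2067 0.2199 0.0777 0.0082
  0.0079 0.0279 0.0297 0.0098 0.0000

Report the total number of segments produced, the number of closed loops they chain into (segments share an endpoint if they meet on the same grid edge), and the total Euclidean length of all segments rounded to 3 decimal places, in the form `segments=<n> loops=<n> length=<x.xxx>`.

segments=10 loops=1 length=7.919

cell (0,0): code 0100 → (0.521,1.000)–(1.000,0.336)
cell (0,1): code 1100 → (0.732,2.000)–(0.521,1.000)
cell (0,2): code 1000 → (1.000,2.300)–(0.732,2.000)
cell (1,0): code 0110 → (1.000,0.336)–(2.000,0.035)
cell (1,2): code 1001 → (2.000,2.607)–(1.000,2.300)
cell (2,0): code 0110 → (2.000,0.035)–(3.000,0.855)
cell (2,1): code 1011 → (3.000,1.602)–(2.920,2.000)
cell (2,2): code 0001 → (2.920,2.000)–(2.000,2.607)
cell (3,0): code 0010 → (3.000,0.855)–(3.098,1.000)
cell (3,1): code 0001 → (3.098,1.000)–(3.000,1.602)
total: 10 segments, chained into 1 closed loop(s), length Σ = 7.919452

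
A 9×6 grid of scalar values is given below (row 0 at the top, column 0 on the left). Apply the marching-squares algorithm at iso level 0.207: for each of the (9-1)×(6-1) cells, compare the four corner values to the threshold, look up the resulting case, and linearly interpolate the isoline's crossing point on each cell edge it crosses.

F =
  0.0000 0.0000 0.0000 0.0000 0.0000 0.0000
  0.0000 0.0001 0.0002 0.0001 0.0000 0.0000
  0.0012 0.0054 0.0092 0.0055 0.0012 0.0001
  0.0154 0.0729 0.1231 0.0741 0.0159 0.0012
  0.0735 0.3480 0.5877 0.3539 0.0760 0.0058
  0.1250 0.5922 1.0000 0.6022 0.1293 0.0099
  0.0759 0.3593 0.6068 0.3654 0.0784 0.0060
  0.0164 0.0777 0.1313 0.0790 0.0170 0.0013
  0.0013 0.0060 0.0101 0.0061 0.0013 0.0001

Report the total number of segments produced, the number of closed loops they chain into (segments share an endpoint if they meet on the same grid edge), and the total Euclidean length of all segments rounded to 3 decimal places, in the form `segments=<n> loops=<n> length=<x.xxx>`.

cell (3,0): code 0100 → (3.487,1.000)–(4.000,0.486)
cell (3,1): code 1100 → (3.181,2.000)–(3.487,1.000)
cell (3,2): code 1100 → (3.475,3.000)–(3.181,2.000)
cell (3,3): code 1000 → (4.000,3.529)–(3.475,3.000)
cell (4,0): code 0110 → (4.000,0.486)–(5.000,0.176)
cell (4,3): code 1001 → (5.000,3.836)–(4.000,3.529)
cell (5,0): code 0110 → (5.000,0.176)–(6.000,0.463)
cell (5,3): code 1001 → (6.000,3.552)–(5.000,3.836)
cell (6,0): code 0010 → (6.000,0.463)–(6.541,1.000)
cell (6,1): code 0011 → (6.541,1.000)–(6.841,2.000)
cell (6,2): code 0011 → (6.841,2.000)–(6.553,3.000)
cell (6,3): code 0001 → (6.553,3.000)–(6.000,3.552)
total: 12 segments, chained into 1 closed loop(s), length Σ = 11.360656

segments=12 loops=1 length=11.361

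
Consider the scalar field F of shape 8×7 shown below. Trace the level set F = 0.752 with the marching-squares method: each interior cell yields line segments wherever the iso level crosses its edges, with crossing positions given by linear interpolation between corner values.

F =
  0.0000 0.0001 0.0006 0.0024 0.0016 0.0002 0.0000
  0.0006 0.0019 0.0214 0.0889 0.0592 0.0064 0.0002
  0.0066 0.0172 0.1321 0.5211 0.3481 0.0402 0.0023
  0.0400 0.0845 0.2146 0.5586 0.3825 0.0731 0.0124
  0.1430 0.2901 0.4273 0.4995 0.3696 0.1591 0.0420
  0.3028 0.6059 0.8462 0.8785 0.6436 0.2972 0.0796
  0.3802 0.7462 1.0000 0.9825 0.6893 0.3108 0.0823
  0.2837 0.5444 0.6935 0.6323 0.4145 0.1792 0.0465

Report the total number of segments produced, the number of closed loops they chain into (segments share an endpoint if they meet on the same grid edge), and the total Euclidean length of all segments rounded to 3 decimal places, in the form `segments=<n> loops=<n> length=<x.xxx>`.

segments=8 loops=1 length=7.586

cell (4,1): code 0100 → (4.775,2.000)–(5.000,1.608)
cell (4,2): code 1100 → (4.666,3.000)–(4.775,2.000)
cell (4,3): code 1000 → (5.000,3.539)–(4.666,3.000)
cell (5,1): code 0110 → (5.000,1.608)–(6.000,1.023)
cell (5,3): code 1001 → (6.000,3.786)–(5.000,3.539)
cell (6,1): code 0010 → (6.000,1.023)–(6.809,2.000)
cell (6,2): code 0011 → (6.809,2.000)–(6.658,3.000)
cell (6,3): code 0001 → (6.658,3.000)–(6.000,3.786)
total: 8 segments, chained into 1 closed loop(s), length Σ = 7.585535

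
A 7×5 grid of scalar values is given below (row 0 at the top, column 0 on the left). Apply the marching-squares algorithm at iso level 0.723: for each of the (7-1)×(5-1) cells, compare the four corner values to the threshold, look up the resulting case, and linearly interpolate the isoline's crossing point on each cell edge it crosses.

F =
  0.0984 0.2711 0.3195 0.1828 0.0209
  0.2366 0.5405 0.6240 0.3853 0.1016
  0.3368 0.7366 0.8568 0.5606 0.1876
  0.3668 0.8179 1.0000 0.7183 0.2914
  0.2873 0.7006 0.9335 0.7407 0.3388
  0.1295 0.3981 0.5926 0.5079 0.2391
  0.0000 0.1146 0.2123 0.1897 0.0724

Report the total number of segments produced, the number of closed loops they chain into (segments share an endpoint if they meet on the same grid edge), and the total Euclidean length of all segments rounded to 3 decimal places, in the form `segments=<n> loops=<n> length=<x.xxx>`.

segments=12 loops=1 length=8.448

cell (1,0): code 0100 → (1.931,1.000)–(2.000,0.966)
cell (1,1): code 1100 → (1.425,2.000)–(1.931,1.000)
cell (1,2): code 1000 → (2.000,2.452)–(1.425,2.000)
cell (2,0): code 0110 → (2.000,0.966)–(3.000,0.790)
cell (2,2): code 1001 → (3.000,2.983)–(2.000,2.452)
cell (3,0): code 0010 → (3.000,0.790)–(3.809,1.000)
cell (3,1): code 0111 → (3.809,1.000)–(4.000,1.096)
cell (3,2): code 1101 → (3.210,3.000)–(3.000,2.983)
cell (3,3): code 1000 → (4.000,3.044)–(3.210,3.000)
cell (4,1): code 0010 → (4.000,1.096)–(4.617,2.000)
cell (4,2): code 0011 → (4.617,2.000)–(4.076,3.000)
cell (4,3): code 0001 → (4.076,3.000)–(4.000,3.044)
total: 12 segments, chained into 1 closed loop(s), length Σ = 8.447963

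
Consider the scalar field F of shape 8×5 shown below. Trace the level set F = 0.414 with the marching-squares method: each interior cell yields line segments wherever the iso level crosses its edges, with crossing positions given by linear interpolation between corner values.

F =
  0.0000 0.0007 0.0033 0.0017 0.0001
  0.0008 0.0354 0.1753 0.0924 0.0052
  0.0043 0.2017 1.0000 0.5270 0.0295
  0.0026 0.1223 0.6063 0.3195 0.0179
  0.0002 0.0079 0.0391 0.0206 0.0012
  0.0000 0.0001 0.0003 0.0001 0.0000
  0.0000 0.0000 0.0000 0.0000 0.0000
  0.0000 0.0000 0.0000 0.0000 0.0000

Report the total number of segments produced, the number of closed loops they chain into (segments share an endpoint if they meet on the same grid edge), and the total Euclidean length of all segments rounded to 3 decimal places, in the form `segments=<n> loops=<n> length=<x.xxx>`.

segments=8 loops=1 length=5.945

cell (1,1): code 0100 → (1.289,2.000)–(2.000,1.266)
cell (1,2): code 1100 → (1.740,3.000)–(1.289,2.000)
cell (1,3): code 1000 → (2.000,3.227)–(1.740,3.000)
cell (2,1): code 0110 → (2.000,1.266)–(3.000,1.603)
cell (2,2): code 1011 → (3.000,2.671)–(2.545,3.000)
cell (2,3): code 0001 → (2.545,3.000)–(2.000,3.227)
cell (3,1): code 0010 → (3.000,1.603)–(3.339,2.000)
cell (3,2): code 0001 → (3.339,2.000)–(3.000,2.671)
total: 8 segments, chained into 1 closed loop(s), length Σ = 5.944687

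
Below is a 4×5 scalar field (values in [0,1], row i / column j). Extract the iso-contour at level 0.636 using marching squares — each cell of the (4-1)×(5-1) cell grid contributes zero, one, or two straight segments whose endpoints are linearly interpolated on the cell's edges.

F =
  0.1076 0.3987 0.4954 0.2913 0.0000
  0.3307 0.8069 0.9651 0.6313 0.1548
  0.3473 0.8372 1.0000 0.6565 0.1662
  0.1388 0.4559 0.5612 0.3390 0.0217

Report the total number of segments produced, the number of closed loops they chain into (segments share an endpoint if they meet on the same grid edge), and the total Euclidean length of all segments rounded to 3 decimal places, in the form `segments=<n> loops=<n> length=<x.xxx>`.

segments=10 loops=1 length=7.852

cell (0,0): code 0100 → (0.581,1.000)–(1.000,0.641)
cell (0,1): code 1100 → (0.299,2.000)–(0.581,1.000)
cell (0,2): code 1000 → (1.000,2.986)–(0.299,2.000)
cell (1,0): code 0110 → (1.000,0.641)–(2.000,0.589)
cell (1,2): code 1101 → (1.187,3.000)–(1.000,2.986)
cell (1,3): code 1000 → (2.000,3.042)–(1.187,3.000)
cell (2,0): code 0010 → (2.000,0.589)–(2.528,1.000)
cell (2,1): code 0011 → (2.528,1.000)–(2.830,2.000)
cell (2,2): code 0011 → (2.830,2.000)–(2.065,3.000)
cell (2,3): code 0001 → (2.065,3.000)–(2.000,3.042)
total: 10 segments, chained into 1 closed loop(s), length Σ = 7.852097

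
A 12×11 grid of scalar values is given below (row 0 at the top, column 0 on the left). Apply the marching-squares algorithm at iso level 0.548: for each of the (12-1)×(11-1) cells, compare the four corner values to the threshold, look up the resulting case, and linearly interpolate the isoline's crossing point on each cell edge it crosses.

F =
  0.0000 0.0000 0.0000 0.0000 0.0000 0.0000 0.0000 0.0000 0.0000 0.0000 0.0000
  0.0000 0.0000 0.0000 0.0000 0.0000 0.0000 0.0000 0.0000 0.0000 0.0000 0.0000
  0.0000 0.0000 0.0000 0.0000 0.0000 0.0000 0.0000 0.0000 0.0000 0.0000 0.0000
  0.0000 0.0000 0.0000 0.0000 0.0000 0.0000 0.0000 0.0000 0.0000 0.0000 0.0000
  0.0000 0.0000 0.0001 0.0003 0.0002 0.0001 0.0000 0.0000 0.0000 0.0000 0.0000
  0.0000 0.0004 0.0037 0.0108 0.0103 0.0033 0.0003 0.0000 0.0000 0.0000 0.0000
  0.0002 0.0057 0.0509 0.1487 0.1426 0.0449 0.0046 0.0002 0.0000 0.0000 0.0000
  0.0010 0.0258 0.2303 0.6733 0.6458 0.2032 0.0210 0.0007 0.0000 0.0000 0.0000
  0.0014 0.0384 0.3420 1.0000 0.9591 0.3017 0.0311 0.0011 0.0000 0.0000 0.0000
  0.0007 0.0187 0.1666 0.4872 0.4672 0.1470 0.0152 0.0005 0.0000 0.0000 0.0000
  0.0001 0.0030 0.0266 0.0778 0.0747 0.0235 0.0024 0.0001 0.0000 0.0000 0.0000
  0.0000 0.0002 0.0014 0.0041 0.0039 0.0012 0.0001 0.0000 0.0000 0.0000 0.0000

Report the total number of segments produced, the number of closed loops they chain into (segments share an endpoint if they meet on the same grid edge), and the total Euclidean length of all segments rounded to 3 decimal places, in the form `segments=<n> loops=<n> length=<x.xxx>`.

segments=8 loops=1 length=6.985

cell (6,2): code 0100 → (6.761,3.000)–(7.000,2.717)
cell (6,3): code 1100 → (6.806,4.000)–(6.761,3.000)
cell (6,4): code 1000 → (7.000,4.221)–(6.806,4.000)
cell (7,2): code 0110 → (7.000,2.717)–(8.000,2.313)
cell (7,4): code 1001 → (8.000,4.625)–(7.000,4.221)
cell (8,2): code 0010 → (8.000,2.313)–(8.881,3.000)
cell (8,3): code 0011 → (8.881,3.000)–(8.836,4.000)
cell (8,4): code 0001 → (8.836,4.000)–(8.000,4.625)
total: 8 segments, chained into 1 closed loop(s), length Σ = 6.985032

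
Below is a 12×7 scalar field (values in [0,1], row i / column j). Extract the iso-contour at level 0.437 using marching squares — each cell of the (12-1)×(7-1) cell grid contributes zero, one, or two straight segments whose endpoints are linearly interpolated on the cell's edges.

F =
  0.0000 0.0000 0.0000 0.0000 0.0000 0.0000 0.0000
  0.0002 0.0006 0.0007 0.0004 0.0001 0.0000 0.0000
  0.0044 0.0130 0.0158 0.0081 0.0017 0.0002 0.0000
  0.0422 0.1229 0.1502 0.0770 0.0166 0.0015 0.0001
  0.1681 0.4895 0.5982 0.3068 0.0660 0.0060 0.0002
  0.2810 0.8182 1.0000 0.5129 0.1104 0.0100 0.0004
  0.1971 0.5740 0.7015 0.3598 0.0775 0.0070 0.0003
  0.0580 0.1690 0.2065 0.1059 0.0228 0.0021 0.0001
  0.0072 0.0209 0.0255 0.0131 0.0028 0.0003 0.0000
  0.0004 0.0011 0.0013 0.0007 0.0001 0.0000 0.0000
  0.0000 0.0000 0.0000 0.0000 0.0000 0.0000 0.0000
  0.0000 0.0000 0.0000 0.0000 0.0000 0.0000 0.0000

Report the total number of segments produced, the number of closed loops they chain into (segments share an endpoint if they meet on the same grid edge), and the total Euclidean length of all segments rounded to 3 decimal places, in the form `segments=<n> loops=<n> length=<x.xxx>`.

cell (3,0): code 0100 → (3.857,1.000)–(4.000,0.837)
cell (3,1): code 1100 → (3.640,2.000)–(3.857,1.000)
cell (3,2): code 1000 → (4.000,2.553)–(3.640,2.000)
cell (4,0): code 0110 → (4.000,0.837)–(5.000,0.290)
cell (4,2): code 1101 → (4.632,3.000)–(4.000,2.553)
cell (4,3): code 1000 → (5.000,3.189)–(4.632,3.000)
cell (5,0): code 0110 → (5.000,0.290)–(6.000,0.637)
cell (5,2): code 1011 → (6.000,2.774)–(5.496,3.000)
cell (5,3): code 0001 → (5.496,3.000)–(5.000,3.189)
cell (6,0): code 0010 → (6.000,0.637)–(6.338,1.000)
cell (6,1): code 0011 → (6.338,1.000)–(6.534,2.000)
cell (6,2): code 0001 → (6.534,2.000)–(6.000,2.774)
total: 12 segments, chained into 1 closed loop(s), length Σ = 8.824658

segments=12 loops=1 length=8.825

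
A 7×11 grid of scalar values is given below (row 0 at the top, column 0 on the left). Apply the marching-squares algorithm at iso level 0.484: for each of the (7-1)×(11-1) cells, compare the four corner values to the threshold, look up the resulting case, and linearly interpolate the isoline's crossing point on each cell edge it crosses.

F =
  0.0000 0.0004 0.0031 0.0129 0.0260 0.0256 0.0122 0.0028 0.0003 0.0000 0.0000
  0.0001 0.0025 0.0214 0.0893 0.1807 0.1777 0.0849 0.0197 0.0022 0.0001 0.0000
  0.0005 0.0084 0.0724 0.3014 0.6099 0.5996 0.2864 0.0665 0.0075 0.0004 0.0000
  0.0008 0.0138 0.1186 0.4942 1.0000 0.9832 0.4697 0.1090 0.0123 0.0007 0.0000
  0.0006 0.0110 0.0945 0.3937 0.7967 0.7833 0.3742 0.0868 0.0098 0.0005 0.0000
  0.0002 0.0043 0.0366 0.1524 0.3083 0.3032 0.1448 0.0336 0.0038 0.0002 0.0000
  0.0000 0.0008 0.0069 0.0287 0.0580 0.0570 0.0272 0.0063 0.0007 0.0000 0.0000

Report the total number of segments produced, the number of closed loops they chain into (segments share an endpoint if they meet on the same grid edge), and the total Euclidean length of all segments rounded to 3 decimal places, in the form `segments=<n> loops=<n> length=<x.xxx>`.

segments=12 loops=1 length=9.333

cell (1,3): code 0100 → (1.707,4.000)–(2.000,3.592)
cell (1,4): code 1100 → (1.726,5.000)–(1.707,4.000)
cell (1,5): code 1000 → (2.000,5.369)–(1.726,5.000)
cell (2,2): code 0100 → (2.947,3.000)–(3.000,2.973)
cell (2,3): code 1110 → (2.000,3.592)–(2.947,3.000)
cell (2,5): code 1001 → (3.000,5.972)–(2.000,5.369)
cell (3,2): code 0010 → (3.000,2.973)–(3.101,3.000)
cell (3,3): code 0111 → (3.101,3.000)–(4.000,3.224)
cell (3,5): code 1001 → (4.000,5.732)–(3.000,5.972)
cell (4,3): code 0010 → (4.000,3.224)–(4.640,4.000)
cell (4,4): code 0011 → (4.640,4.000)–(4.623,5.000)
cell (4,5): code 0001 → (4.623,5.000)–(4.000,5.732)
total: 12 segments, chained into 1 closed loop(s), length Σ = 9.333453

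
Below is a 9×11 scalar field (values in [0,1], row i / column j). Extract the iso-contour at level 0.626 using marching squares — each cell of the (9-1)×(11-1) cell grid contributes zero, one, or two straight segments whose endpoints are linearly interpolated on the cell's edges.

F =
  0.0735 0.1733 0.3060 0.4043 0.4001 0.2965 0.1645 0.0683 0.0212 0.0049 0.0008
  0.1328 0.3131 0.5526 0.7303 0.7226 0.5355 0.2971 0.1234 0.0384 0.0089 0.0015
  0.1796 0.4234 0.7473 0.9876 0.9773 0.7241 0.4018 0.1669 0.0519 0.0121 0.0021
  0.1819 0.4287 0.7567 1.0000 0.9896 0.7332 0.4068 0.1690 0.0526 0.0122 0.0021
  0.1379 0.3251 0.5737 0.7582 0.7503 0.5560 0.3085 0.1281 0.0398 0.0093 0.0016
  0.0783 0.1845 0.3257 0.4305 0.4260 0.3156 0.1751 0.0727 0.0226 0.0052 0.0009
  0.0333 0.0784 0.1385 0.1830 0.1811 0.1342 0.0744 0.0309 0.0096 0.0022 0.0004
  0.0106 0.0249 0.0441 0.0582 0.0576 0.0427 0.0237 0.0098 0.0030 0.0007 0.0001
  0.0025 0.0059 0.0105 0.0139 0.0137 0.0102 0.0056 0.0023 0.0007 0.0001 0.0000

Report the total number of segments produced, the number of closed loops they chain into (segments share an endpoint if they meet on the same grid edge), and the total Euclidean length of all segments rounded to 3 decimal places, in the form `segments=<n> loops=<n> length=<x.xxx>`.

cell (0,2): code 0100 → (0.680,3.000)–(1.000,2.413)
cell (0,3): code 1100 → (0.700,4.000)–(0.680,3.000)
cell (0,4): code 1000 → (1.000,4.516)–(0.700,4.000)
cell (1,1): code 0100 → (1.377,2.000)–(2.000,1.626)
cell (1,2): code 1110 → (1.000,2.413)–(1.377,2.000)
cell (1,4): code 1101 → (1.480,5.000)–(1.000,4.516)
cell (1,5): code 1000 → (2.000,5.304)–(1.480,5.000)
cell (2,1): code 0110 → (2.000,1.626)–(3.000,1.602)
cell (2,5): code 1001 → (3.000,5.328)–(2.000,5.304)
cell (3,1): code 0010 → (3.000,1.602)–(3.714,2.000)
cell (3,2): code 0111 → (3.714,2.000)–(4.000,2.283)
cell (3,4): code 1011 → (4.000,4.640)–(3.605,5.000)
cell (3,5): code 0001 → (3.605,5.000)–(3.000,5.328)
cell (4,2): code 0010 → (4.000,2.283)–(4.403,3.000)
cell (4,3): code 0011 → (4.403,3.000)–(4.383,4.000)
cell (4,4): code 0001 → (4.383,4.000)–(4.000,4.640)
total: 16 segments, chained into 1 closed loop(s), length Σ = 11.847946

segments=16 loops=1 length=11.848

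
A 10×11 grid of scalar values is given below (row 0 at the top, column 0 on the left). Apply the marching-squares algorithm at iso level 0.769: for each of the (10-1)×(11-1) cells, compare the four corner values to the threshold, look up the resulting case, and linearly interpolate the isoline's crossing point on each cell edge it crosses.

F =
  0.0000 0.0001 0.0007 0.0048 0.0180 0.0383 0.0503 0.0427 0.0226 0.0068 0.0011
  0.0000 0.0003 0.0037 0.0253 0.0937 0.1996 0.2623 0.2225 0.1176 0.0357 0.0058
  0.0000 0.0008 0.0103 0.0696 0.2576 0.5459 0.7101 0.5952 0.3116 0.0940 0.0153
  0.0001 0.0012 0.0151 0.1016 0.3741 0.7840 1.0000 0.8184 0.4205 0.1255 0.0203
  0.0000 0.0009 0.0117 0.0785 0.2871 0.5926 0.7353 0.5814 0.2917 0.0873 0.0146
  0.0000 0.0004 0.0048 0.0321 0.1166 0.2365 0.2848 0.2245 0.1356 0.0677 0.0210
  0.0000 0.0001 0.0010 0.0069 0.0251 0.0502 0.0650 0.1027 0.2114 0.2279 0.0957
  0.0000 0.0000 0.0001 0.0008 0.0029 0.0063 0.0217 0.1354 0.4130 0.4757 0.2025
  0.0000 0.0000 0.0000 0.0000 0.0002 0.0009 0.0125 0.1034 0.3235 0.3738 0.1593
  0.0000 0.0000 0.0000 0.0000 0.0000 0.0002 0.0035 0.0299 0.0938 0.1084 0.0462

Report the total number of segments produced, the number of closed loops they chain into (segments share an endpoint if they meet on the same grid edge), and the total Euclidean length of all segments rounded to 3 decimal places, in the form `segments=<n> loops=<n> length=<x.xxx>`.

cell (2,4): code 0100 → (2.937,5.000)–(3.000,4.963)
cell (2,5): code 1100 → (2.203,6.000)–(2.937,5.000)
cell (2,6): code 1100 → (2.779,7.000)–(2.203,6.000)
cell (2,7): code 1000 → (3.000,7.124)–(2.779,7.000)
cell (3,4): code 0010 → (3.000,4.963)–(3.078,5.000)
cell (3,5): code 0011 → (3.078,5.000)–(3.873,6.000)
cell (3,6): code 0011 → (3.873,6.000)–(3.208,7.000)
cell (3,7): code 0001 → (3.208,7.000)–(3.000,7.124)
total: 8 segments, chained into 1 closed loop(s), length Σ = 5.527462

segments=8 loops=1 length=5.527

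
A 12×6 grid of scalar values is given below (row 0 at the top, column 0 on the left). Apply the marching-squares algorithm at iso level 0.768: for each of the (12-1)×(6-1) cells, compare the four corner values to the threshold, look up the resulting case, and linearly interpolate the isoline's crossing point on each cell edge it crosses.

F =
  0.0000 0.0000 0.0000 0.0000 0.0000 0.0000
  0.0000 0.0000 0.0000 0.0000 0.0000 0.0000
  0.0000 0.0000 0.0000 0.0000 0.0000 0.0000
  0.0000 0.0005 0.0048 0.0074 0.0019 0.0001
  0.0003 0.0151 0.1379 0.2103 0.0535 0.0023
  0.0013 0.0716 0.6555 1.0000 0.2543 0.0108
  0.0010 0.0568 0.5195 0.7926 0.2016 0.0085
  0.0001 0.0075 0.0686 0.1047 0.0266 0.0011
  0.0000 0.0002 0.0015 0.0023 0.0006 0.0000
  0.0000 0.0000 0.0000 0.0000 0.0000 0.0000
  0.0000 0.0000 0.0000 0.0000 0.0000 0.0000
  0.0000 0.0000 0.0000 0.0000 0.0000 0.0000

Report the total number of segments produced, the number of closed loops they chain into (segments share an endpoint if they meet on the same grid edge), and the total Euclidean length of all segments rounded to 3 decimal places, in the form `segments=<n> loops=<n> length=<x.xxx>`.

segments=6 loops=1 length=3.508

cell (4,2): code 0100 → (4.706,3.000)–(5.000,2.327)
cell (4,3): code 1000 → (5.000,3.311)–(4.706,3.000)
cell (5,2): code 0110 → (5.000,2.327)–(6.000,2.910)
cell (5,3): code 1001 → (6.000,3.042)–(5.000,3.311)
cell (6,2): code 0010 → (6.000,2.910)–(6.036,3.000)
cell (6,3): code 0001 → (6.036,3.000)–(6.000,3.042)
total: 6 segments, chained into 1 closed loop(s), length Σ = 3.507823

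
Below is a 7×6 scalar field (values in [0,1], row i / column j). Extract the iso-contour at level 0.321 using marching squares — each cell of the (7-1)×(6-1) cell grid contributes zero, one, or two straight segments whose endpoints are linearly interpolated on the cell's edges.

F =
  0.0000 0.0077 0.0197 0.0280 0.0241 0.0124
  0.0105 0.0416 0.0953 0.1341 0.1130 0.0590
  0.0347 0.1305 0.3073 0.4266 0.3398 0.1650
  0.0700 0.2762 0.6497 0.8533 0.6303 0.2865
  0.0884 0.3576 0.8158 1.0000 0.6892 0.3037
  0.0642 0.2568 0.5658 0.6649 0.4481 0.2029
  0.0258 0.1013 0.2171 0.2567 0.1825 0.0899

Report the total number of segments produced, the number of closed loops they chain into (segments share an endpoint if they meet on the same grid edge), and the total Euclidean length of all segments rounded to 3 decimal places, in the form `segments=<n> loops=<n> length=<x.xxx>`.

cell (1,2): code 0100 → (1.639,3.000)–(2.000,2.115)
cell (1,3): code 1100 → (1.917,4.000)–(1.639,3.000)
cell (1,4): code 1000 → (2.000,4.108)–(1.917,4.000)
cell (2,1): code 0100 → (2.040,2.000)–(3.000,1.120)
cell (2,2): code 1110 → (2.000,2.115)–(2.040,2.000)
cell (2,4): code 1001 → (3.000,4.900)–(2.000,4.108)
cell (3,0): code 0100 → (3.550,1.000)–(4.000,0.864)
cell (3,1): code 1110 → (3.000,1.120)–(3.550,1.000)
cell (3,4): code 1001 → (4.000,4.955)–(3.000,4.900)
cell (4,0): code 0010 → (4.000,0.864)–(4.363,1.000)
cell (4,1): code 0111 → (4.363,1.000)–(5.000,1.208)
cell (4,4): code 1001 → (5.000,4.518)–(4.000,4.955)
cell (5,1): code 0010 → (5.000,1.208)–(5.702,2.000)
cell (5,2): code 0011 → (5.702,2.000)–(5.842,3.000)
cell (5,3): code 0011 → (5.842,3.000)–(5.479,4.000)
cell (5,4): code 0001 → (5.479,4.000)–(5.000,4.518)
total: 16 segments, chained into 1 closed loop(s), length Σ = 12.850769

segments=16 loops=1 length=12.851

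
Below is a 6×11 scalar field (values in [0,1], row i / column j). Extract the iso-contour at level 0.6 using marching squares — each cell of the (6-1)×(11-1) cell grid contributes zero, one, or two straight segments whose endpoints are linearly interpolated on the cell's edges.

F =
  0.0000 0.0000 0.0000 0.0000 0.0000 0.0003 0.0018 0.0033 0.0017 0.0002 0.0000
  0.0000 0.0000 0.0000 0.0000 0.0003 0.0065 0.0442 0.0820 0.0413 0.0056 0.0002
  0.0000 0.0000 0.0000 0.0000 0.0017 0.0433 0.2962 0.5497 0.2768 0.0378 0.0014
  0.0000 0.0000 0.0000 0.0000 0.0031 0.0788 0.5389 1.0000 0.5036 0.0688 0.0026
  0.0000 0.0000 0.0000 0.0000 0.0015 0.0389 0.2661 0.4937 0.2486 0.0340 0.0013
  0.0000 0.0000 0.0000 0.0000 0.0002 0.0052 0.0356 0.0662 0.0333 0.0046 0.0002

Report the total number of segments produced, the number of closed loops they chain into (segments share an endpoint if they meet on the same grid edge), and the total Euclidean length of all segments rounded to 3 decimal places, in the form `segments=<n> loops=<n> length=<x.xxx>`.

segments=4 loops=1 length=4.743

cell (2,6): code 0100 → (2.112,7.000)–(3.000,6.133)
cell (2,7): code 1000 → (3.000,7.806)–(2.112,7.000)
cell (3,6): code 0010 → (3.000,6.133)–(3.790,7.000)
cell (3,7): code 0001 → (3.790,7.000)–(3.000,7.806)
total: 4 segments, chained into 1 closed loop(s), length Σ = 4.742767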